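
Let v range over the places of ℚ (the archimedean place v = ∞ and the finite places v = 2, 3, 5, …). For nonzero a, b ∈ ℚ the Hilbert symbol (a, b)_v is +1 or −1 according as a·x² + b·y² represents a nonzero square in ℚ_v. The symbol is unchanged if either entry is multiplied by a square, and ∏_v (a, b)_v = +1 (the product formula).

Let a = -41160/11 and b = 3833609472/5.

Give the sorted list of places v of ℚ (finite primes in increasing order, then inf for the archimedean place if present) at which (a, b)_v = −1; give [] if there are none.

Mod squares: a ≡ -2310, b ≡ 385. Check v ∈ {∞, 2, 3, 5, 7, 11}.
v=∞: -2310 < 0 and 385 > 0  ⇒  (a,b)_∞ = +1.
v=7: a=7^3·(≡5), b=7^5·(≡3) mod 7; (5|7)=-1, (3|7)=-1; (−1)^{3·5·3}·(-1)^5·(-1)^3 = -1.
v=2: v_2(a)=3, v_2(b)=8; units ≡ 5, 1 (mod 8); ε·ε+αω+βω = 0·0+3·0+8·1 ≡ 0  ⇒  (a,b)_2 = +1.
v=5: a=5^1·(≡3), b=5^-1·(≡2) mod 5; (3|5)=-1, (2|5)=-1; (−1)^{1·-1·2}·(-1)^-1·(-1)^1 = +1.
v=3: a=3^1·(≡1), b=3^4·(≡1) mod 3; (1|3)=+1, (1|3)=+1; (−1)^{1·4·1}·(+1)^4·(+1)^1 = +1.
v=11: a=11^-1·(≡2), b=11^1·(≡2) mod 11; (2|11)=-1, (2|11)=-1; (−1)^{-1·1·5}·(-1)^1·(-1)^-1 = -1.
Ram(-2310, 385) = {7, 11}; no ℚ_7-point on the conic.

[7, 11]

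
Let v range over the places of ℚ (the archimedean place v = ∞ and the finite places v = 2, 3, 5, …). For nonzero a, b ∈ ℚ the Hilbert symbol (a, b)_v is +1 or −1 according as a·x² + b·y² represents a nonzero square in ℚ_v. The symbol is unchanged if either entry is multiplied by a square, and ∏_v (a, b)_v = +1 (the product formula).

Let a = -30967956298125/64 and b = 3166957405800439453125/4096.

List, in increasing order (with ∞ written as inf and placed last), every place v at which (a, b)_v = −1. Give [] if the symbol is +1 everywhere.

Mod squares: a ≡ -357, b ≡ 165. Check v ∈ {∞, 2, 3, 5, 7, 11, 17}.
v=17: a=17^3·(≡4), b=17^4·(≡5) mod 17; (4|17)=+1, (5|17)=-1; (−1)^{3·4·8}·(+1)^4·(-1)^3 = -1.
v=11: a=11^2·(≡8), b=11^3·(≡9) mod 11; (8|11)=-1, (9|11)=+1; (−1)^{2·3·5}·(-1)^3·(+1)^2 = -1.
v=5: a=5^4·(≡2), b=5^11·(≡3) mod 5; (2|5)=-1, (3|5)=-1; (−1)^{4·11·2}·(-1)^11·(-1)^4 = -1.
v=3: a=3^5·(≡1), b=3^5·(≡1) mod 3; (1|3)=+1, (1|3)=+1; (−1)^{5·5·1}·(+1)^5·(+1)^5 = -1.
v=7: a=7^3·(≡6), b=7^4·(≡4) mod 7; (6|7)=-1, (4|7)=+1; (−1)^{3·4·3}·(-1)^4·(+1)^3 = +1.
v=∞: -357 < 0 and 165 > 0  ⇒  (a,b)_∞ = +1.
v=2: v_2(a)=-6, v_2(b)=-12; units ≡ 3, 5 (mod 8); ε·ε+αω+βω = 1·0+-6·1+-12·1 ≡ 0  ⇒  (a,b)_2 = +1.
(-357, 165 / ℚ) ramifies at {3, 5, 11, 17}: a division algebra.

[3, 5, 11, 17]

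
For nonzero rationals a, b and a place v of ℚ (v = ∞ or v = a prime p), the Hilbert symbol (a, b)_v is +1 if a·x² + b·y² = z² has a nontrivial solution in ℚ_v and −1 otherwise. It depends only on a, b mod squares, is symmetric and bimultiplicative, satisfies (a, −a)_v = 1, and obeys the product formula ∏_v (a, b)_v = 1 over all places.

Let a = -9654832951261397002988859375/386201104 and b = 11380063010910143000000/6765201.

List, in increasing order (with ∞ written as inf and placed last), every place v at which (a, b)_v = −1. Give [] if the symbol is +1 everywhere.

Mod squares: a ≡ -46509703, b ≡ 23. Check v ∈ {∞, 2, 3, 5, 11, 17, 19, 23, 31, 37, 41, 43}.
v=37: a=37^3·(≡2), b=37^2·(≡35) mod 37; (2|37)=-1, (35|37)=-1; (−1)^{3·2·18}·(-1)^2·(-1)^3 = -1.
v=2: v_2(a)=-4, v_2(b)=6; units ≡ 1, 7 (mod 8); ε·ε+αω+βω = 0·1+-4·0+6·0 ≡ 0  ⇒  (a,b)_2 = +1.
v=17: a=17^-6·(≡1), b=17^-4·(≡14) mod 17; (1|17)=+1, (14|17)=-1; (−1)^{-6·-4·8}·(+1)^-4·(-1)^-6 = +1.
v=11: a=11^0·(≡2), b=11^2·(≡5) mod 11; (2|11)=-1, (5|11)=+1; (−1)^{0·2·5}·(-1)^2·(+1)^0 = +1.
v=∞: -46509703 < 0 and 23 > 0  ⇒  (a,b)_∞ = +1.
v=31: a=31^3·(≡7), b=31^2·(≡3) mod 31; (7|31)=+1, (3|31)=-1; (−1)^{3·2·15}·(+1)^2·(-1)^3 = -1.
v=41: a=41^3·(≡37), b=41^2·(≡9) mod 41; (37|41)=+1, (9|41)=+1; (−1)^{3·2·20}·(+1)^2·(+1)^3 = +1.
v=3: a=3^2·(≡2), b=3^-4·(≡2) mod 3; (2|3)=-1, (2|3)=-1; (−1)^{2·-4·1}·(-1)^-4·(-1)^2 = +1.
v=5: a=5^6·(≡2), b=5^6·(≡2) mod 5; (2|5)=-1, (2|5)=-1; (−1)^{6·6·2}·(-1)^6·(-1)^6 = +1.
v=19: a=19^2·(≡11), b=19^0·(≡5) mod 19; (11|19)=+1, (5|19)=+1; (−1)^{2·0·9}·(+1)^0·(+1)^2 = +1.
v=23: a=23^1·(≡17), b=23^1·(≡9) mod 23; (17|23)=-1, (9|23)=+1; (−1)^{1·1·11}·(-1)^1·(+1)^1 = +1.
v=43: a=43^3·(≡13), b=43^2·(≡13) mod 43; (13|43)=+1, (13|43)=+1; (−1)^{3·2·21}·(+1)^2·(+1)^3 = +1.
|Ram(-46509703, 23)| = 2, even; anisotropic at {31, 37}.

[31, 37]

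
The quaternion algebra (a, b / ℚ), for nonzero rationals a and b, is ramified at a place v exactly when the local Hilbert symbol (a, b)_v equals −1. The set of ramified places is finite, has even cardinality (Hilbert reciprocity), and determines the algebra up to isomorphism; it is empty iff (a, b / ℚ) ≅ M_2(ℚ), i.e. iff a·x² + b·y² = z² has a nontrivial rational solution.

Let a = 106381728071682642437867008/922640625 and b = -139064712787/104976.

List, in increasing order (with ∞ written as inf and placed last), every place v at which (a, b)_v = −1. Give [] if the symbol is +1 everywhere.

Mod squares: a ≡ 1085062, b ≡ -1147. Check v ∈ {∞, 2, 3, 5, 7, 11, 13, 31, 37, 43}.
v=7: a=7^6·(≡3), b=7^2·(≡1) mod 7; (3|7)=-1, (1|7)=+1; (−1)^{6·2·3}·(-1)^2·(+1)^6 = +1.
v=3: a=3^-10·(≡1), b=3^-8·(≡2) mod 3; (1|3)=+1, (2|3)=-1; (−1)^{-10·-8·1}·(+1)^-8·(-1)^-10 = +1.
v=11: a=11^5·(≡3), b=11^4·(≡2) mod 11; (3|11)=+1, (2|11)=-1; (−1)^{5·4·5}·(+1)^4·(-1)^5 = -1.
v=5: a=5^-6·(≡2), b=5^0·(≡3) mod 5; (2|5)=-1, (3|5)=-1; (−1)^{-6·0·2}·(-1)^0·(-1)^-6 = +1.
v=43: a=43^1·(≡1), b=43^0·(≡13) mod 43; (1|43)=+1, (13|43)=+1; (−1)^{1·0·21}·(+1)^0·(+1)^1 = +1.
v=∞: 1085062 > 0 and -1147 < 0  ⇒  (a,b)_∞ = +1.
v=13: a=13^2·(≡12), b=13^2·(≡1) mod 13; (12|13)=+1, (1|13)=+1; (−1)^{2·2·6}·(+1)^2·(+1)^2 = +1.
v=2: v_2(a)=9, v_2(b)=-4; units ≡ 3, 5 (mod 8); ε·ε+αω+βω = 1·0+9·1+-4·1 ≡ 1  ⇒  (a,b)_2 = -1.
v=31: a=31^3·(≡26), b=31^1·(≡28) mod 31; (26|31)=-1, (28|31)=+1; (−1)^{3·1·15}·(-1)^1·(+1)^3 = +1.
v=37: a=37^3·(≡24), b=37^1·(≡29) mod 37; (24|37)=-1, (29|37)=-1; (−1)^{3·1·18}·(-1)^1·(-1)^3 = +1.
Ram(1085062, -1147) = {2, 11}; no ℚ_2-point on the conic.

[2, 11]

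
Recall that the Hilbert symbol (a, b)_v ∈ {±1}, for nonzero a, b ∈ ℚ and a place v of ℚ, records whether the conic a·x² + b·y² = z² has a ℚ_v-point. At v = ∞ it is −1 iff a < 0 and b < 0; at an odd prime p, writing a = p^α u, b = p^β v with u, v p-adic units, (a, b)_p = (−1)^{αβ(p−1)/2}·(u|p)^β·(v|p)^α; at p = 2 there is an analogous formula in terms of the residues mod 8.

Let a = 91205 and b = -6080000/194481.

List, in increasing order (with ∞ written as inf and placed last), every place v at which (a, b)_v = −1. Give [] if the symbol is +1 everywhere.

[2, 5]

Mod squares: a ≡ 91205, b ≡ -38. Check v ∈ {∞, 2, 3, 5, 7, 17, 19, 29, 37}.
v=19: a=19^0·(≡5), b=19^1·(≡7) mod 19; (5|19)=+1, (7|19)=+1; (−1)^{0·1·9}·(+1)^1·(+1)^0 = +1.
v=3: a=3^0·(≡2), b=3^-4·(≡1) mod 3; (2|3)=-1, (1|3)=+1; (−1)^{0·-4·1}·(-1)^-4·(+1)^0 = +1.
v=2: v_2(a)=0, v_2(b)=9; units ≡ 5, 5 (mod 8); ε·ε+αω+βω = 0·0+0·1+9·1 ≡ 1  ⇒  (a,b)_2 = -1.
v=5: a=5^1·(≡1), b=5^4·(≡2) mod 5; (1|5)=+1, (2|5)=-1; (−1)^{1·4·2}·(+1)^4·(-1)^1 = -1.
v=∞: 91205 > 0 and -38 < 0  ⇒  (a,b)_∞ = +1.
v=29: a=29^1·(≡13), b=29^0·(≡20) mod 29; (13|29)=+1, (20|29)=+1; (−1)^{1·0·14}·(+1)^0·(+1)^1 = +1.
v=7: a=7^0·(≡2), b=7^-4·(≡1) mod 7; (2|7)=+1, (1|7)=+1; (−1)^{0·-4·3}·(+1)^-4·(+1)^0 = +1.
v=17: a=17^1·(≡10), b=17^0·(≡16) mod 17; (10|17)=-1, (16|17)=+1; (−1)^{1·0·8}·(-1)^0·(+1)^1 = +1.
v=37: a=37^1·(≡23), b=37^0·(≡11) mod 37; (23|37)=-1, (11|37)=+1; (−1)^{1·0·18}·(-1)^0·(+1)^1 = +1.
|Ram(91205, -38)| = 2, even; anisotropic at {2, 5}.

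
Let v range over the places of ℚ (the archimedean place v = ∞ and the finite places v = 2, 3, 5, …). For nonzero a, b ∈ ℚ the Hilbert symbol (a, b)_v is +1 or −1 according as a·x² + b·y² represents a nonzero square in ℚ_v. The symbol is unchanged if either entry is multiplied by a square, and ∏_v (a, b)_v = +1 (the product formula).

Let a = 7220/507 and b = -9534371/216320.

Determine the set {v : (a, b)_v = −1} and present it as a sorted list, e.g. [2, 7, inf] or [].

Mod squares: a ≡ 15, b ≡ -55. Check v ∈ {∞, 2, 3, 5, 7, 11, 13, 19}.
v=11: a=11^0·(≡4), b=11^1·(≡10) mod 11; (4|11)=+1, (10|11)=-1; (−1)^{0·1·5}·(+1)^1·(-1)^0 = +1.
v=5: a=5^1·(≡2), b=5^-1·(≡1) mod 5; (2|5)=-1, (1|5)=+1; (−1)^{1·-1·2}·(-1)^-1·(+1)^1 = -1.
v=19: a=19^2·(≡3), b=19^2·(≡15) mod 19; (3|19)=-1, (15|19)=-1; (−1)^{2·2·9}·(-1)^2·(-1)^2 = +1.
v=∞: 15 > 0 and -55 < 0  ⇒  (a,b)_∞ = +1.
v=3: a=3^-1·(≡2), b=3^0·(≡2) mod 3; (2|3)=-1, (2|3)=-1; (−1)^{-1·0·1}·(-1)^0·(-1)^-1 = -1.
v=13: a=13^-2·(≡6), b=13^-2·(≡4) mod 13; (6|13)=-1, (4|13)=+1; (−1)^{-2·-2·6}·(-1)^-2·(+1)^-2 = +1.
v=2: v_2(a)=2, v_2(b)=-8; units ≡ 7, 1 (mod 8); ε·ε+αω+βω = 1·0+2·0+-8·0 ≡ 0  ⇒  (a,b)_2 = +1.
v=7: a=7^0·(≡1), b=7^4·(≡2) mod 7; (1|7)=+1, (2|7)=+1; (−1)^{0·4·3}·(+1)^4·(+1)^0 = +1.
|Ram(15, -55)| = 2, even; anisotropic at {3, 5}.

[3, 5]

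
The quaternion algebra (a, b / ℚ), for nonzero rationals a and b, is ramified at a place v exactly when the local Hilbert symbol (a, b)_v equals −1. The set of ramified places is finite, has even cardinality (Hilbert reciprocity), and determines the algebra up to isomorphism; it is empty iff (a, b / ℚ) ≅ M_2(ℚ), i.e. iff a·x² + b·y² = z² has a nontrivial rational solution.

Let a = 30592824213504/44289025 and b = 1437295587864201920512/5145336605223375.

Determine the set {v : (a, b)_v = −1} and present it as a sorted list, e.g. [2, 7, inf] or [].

[17, 19]

Mod squares: a ≡ 13566, b ≡ 67830. Check v ∈ {∞, 2, 3, 5, 7, 11, 17, 19, 23, 53}.
v=3: a=3^1·(≡1), b=3^-1·(≡2) mod 3; (1|3)=+1, (2|3)=-1; (−1)^{1·-1·1}·(+1)^-1·(-1)^1 = +1.
v=5: a=5^-2·(≡4), b=5^-3·(≡1) mod 5; (4|5)=+1, (1|5)=+1; (−1)^{-2·-3·2}·(+1)^-3·(+1)^-2 = +1.
v=2: v_2(a)=15, v_2(b)=25; units ≡ 7, 3 (mod 8); ε·ε+αω+βω = 1·1+15·1+25·0 ≡ 0  ⇒  (a,b)_2 = +1.
v=53: a=53^2·(≡50), b=53^4·(≡4) mod 53; (50|53)=-1, (4|53)=+1; (−1)^{2·4·26}·(-1)^4·(+1)^2 = +1.
v=17: a=17^1·(≡8), b=17^1·(≡11) mod 17; (8|17)=+1, (11|17)=-1; (−1)^{1·1·8}·(+1)^1·(-1)^1 = -1.
v=∞: 13566 > 0 and 67830 > 0  ⇒  (a,b)_∞ = +1.
v=11: a=11^-6·(≡1), b=11^-10·(≡9) mod 11; (1|11)=+1, (9|11)=+1; (−1)^{-6·-10·5}·(+1)^-10·(+1)^-6 = +1.
v=19: a=19^1·(≡17), b=19^1·(≡6) mod 19; (17|19)=+1, (6|19)=+1; (−1)^{1·1·9}·(+1)^1·(+1)^1 = -1.
v=23: a=23^0·(≡7), b=23^-2·(≡2) mod 23; (7|23)=-1, (2|23)=+1; (−1)^{0·-2·11}·(-1)^-2·(+1)^0 = +1.
v=7: a=7^3·(≡5), b=7^5·(≡1) mod 7; (5|7)=-1, (1|7)=+1; (−1)^{3·5·3}·(-1)^5·(+1)^3 = +1.
|Ram(13566, 67830)| = 2, even; anisotropic at {17, 19}.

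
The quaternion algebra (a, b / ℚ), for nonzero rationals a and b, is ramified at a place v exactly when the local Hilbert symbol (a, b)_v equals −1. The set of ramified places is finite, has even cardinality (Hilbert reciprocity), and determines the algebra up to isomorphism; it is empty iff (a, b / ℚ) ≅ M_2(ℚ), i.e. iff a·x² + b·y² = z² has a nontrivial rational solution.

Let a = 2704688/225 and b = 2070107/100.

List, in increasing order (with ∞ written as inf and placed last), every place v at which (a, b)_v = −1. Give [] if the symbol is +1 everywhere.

(a, b) ≡ (169043, 7163) mod (ℚ^×)²; places V = {2, 3, 5, 7, 13, 17, 19, 29, 31, 41, ∞}.
(a,b)_2: α=4, β=-2; u≡3, v≡3 (mod 8); ε(u)ε(v)=1·1, αω(v)=4·1, βω(u)=-2·1; sum ≡ 1  ⇒  -1.
(a,b)_19: α=1, u≡5; β=1, v≡9 (mod 19); (5|19)=+1, (9|19)=+1; sign (−1)^1·+1^1·+1^1 = -1.
(a,b)_∞: sgn(169043)=+, sgn(7163)=+, so +1.
(a,b)_31: α=1, u≡25; β=0, v≡25 (mod 31); (25|31)=+1, (25|31)=+1; sign (−1)^0·+1^0·+1^1 = +1.
(a,b)_29: α=0, u≡12; β=1, v≡10 (mod 29); (12|29)=-1, (10|29)=-1; sign (−1)^0·-1^1·-1^0 = -1.
(a,b)_41: α=1, u≡2; β=0, v≡26 (mod 41); (2|41)=+1, (26|41)=-1; sign (−1)^0·+1^0·-1^1 = -1.
(a,b)_5: α=-2, u≡2; β=-2, v≡3 (mod 5); (2|5)=-1, (3|5)=-1; sign (−1)^0·-1^-2·-1^-2 = +1.
(a,b)_13: α=0, u≡3; β=1, v≡6 (mod 13); (3|13)=+1, (6|13)=-1; sign (−1)^0·+1^1·-1^0 = +1.
(a,b)_7: α=1, u≡5; β=0, v≡2 (mod 7); (5|7)=-1, (2|7)=+1; sign (−1)^0·-1^0·+1^1 = +1.
(a,b)_3: α=-2, u≡2; β=0, v≡2 (mod 3); (2|3)=-1, (2|3)=-1; sign (−1)^0·-1^0·-1^-2 = +1.
(a,b)_17: α=0, u≡14; β=2, v≡14 (mod 17); (14|17)=-1, (14|17)=-1; sign (−1)^0·-1^2·-1^0 = +1.
(169043, 7163 / ℚ) ramifies at {2, 19, 29, 41}: a division algebra.

[2, 19, 29, 41]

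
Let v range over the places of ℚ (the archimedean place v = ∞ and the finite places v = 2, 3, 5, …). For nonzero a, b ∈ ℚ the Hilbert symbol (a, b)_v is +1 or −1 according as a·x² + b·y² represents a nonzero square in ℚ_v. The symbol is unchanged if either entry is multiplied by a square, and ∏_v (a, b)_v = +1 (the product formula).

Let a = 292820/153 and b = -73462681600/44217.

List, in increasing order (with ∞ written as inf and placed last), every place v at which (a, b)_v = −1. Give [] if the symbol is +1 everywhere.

[5, 17]

Mod squares: a ≡ 85, b ≡ -17. Check v ∈ {∞, 2, 3, 5, 7, 11, 17}.
v=∞: 85 > 0 and -17 < 0  ⇒  (a,b)_∞ = +1.
v=7: a=7^0·(≡4), b=7^2·(≡1) mod 7; (4|7)=+1, (1|7)=+1; (−1)^{0·2·3}·(+1)^2·(+1)^0 = +1.
v=2: v_2(a)=2, v_2(b)=12; units ≡ 5, 7 (mod 8); ε·ε+αω+βω = 0·1+2·0+12·1 ≡ 0  ⇒  (a,b)_2 = +1.
v=5: a=5^1·(≡3), b=5^2·(≡3) mod 5; (3|5)=-1, (3|5)=-1; (−1)^{1·2·2}·(-1)^2·(-1)^1 = -1.
v=11: a=11^4·(≡2), b=11^4·(≡9) mod 11; (2|11)=-1, (9|11)=+1; (−1)^{4·4·5}·(-1)^4·(+1)^4 = +1.
v=17: a=17^-1·(≡7), b=17^-3·(≡8) mod 17; (7|17)=-1, (8|17)=+1; (−1)^{-1·-3·8}·(-1)^-3·(+1)^-1 = -1.
v=3: a=3^-2·(≡1), b=3^-2·(≡1) mod 3; (1|3)=+1, (1|3)=+1; (−1)^{-2·-2·1}·(+1)^-2·(+1)^-2 = +1.
(85, -17 / ℚ) ramifies at {5, 17}: a division algebra.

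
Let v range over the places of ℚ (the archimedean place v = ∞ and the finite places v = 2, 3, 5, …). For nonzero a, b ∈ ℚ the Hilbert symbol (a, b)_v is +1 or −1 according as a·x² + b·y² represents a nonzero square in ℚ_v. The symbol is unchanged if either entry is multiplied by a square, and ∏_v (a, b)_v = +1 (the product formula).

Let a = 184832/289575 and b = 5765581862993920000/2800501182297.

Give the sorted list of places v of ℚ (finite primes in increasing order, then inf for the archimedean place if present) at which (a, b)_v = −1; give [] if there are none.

[7, 17]

Mod squares: a ≡ 286, b ≡ 51051. Check v ∈ {∞, 2, 3, 5, 7, 11, 13, 17, 19, 53}.
v=17: a=17^0·(≡3), b=17^1·(≡5) mod 17; (3|17)=-1, (5|17)=-1; (−1)^{0·1·8}·(-1)^1·(-1)^0 = -1.
v=7: a=7^0·(≡3), b=7^-5·(≡6) mod 7; (3|7)=-1, (6|7)=-1; (−1)^{0·-5·3}·(-1)^-5·(-1)^0 = -1.
v=13: a=13^-1·(≡4), b=13^-3·(≡3) mod 13; (4|13)=+1, (3|13)=+1; (−1)^{-1·-3·6}·(+1)^-3·(+1)^-1 = +1.
v=∞: 286 > 0 and 51051 > 0  ⇒  (a,b)_∞ = +1.
v=5: a=5^-2·(≡4), b=5^4·(≡1) mod 5; (4|5)=+1, (1|5)=+1; (−1)^{-2·4·2}·(+1)^4·(+1)^-2 = +1.
v=3: a=3^-4·(≡1), b=3^-3·(≡1) mod 3; (1|3)=+1, (1|3)=+1; (−1)^{-4·-3·1}·(+1)^-3·(+1)^-4 = +1.
v=19: a=19^2·(≡5), b=19^6·(≡1) mod 19; (5|19)=+1, (1|19)=+1; (−1)^{2·6·9}·(+1)^6·(+1)^2 = +1.
v=11: a=11^-1·(≡5), b=11^1·(≡6) mod 11; (5|11)=+1, (6|11)=-1; (−1)^{-1·1·5}·(+1)^1·(-1)^-1 = +1.
v=2: v_2(a)=9, v_2(b)=20; units ≡ 7, 3 (mod 8); ε·ε+αω+βω = 1·1+9·1+20·0 ≡ 0  ⇒  (a,b)_2 = +1.
v=53: a=53^0·(≡5), b=53^-2·(≡41) mod 53; (5|53)=-1, (41|53)=-1; (−1)^{0·-2·26}·(-1)^-2·(-1)^0 = +1.
(286, 51051 / ℚ) ramifies at {7, 17}: a division algebra.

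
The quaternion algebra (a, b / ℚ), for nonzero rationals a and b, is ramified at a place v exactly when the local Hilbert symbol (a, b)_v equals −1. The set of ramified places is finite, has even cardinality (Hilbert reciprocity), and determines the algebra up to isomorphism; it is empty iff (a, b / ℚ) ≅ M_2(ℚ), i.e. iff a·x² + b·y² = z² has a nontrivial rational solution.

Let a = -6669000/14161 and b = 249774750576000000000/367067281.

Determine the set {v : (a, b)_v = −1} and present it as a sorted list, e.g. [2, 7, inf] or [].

(a, b) ≡ (-7410, 390) mod (ℚ^×)²; places V = {2, 3, 5, 7, 13, 17, 19, 23, ∞}.
(a,b)_19: α=1, u≡1; β=2, v≡14 (mod 19); (1|19)=+1, (14|19)=-1; sign (−1)^0·+1^2·-1^1 = -1.
(a,b)_23: α=0, u≡5; β=-2, v≡17 (mod 23); (5|23)=-1, (17|23)=-1; sign (−1)^0·-1^-2·-1^0 = +1.
(a,b)_7: α=-2, u≡6; β=-4, v≡6 (mod 7); (6|7)=-1, (6|7)=-1; sign (−1)^0·-1^-4·-1^-2 = +1.
(a,b)_5: α=3, u≡3; β=9, v≡2 (mod 5); (3|5)=-1, (2|5)=-1; sign (−1)^0·-1^9·-1^3 = +1.
(a,b)_3: α=3, u≡2; β=9, v≡1 (mod 3); (2|3)=-1, (1|3)=+1; sign (−1)^1·-1^9·+1^3 = +1.
(a,b)_2: α=3, β=13; u≡7, v≡3 (mod 8); ε(u)ε(v)=1·1, αω(v)=3·1, βω(u)=13·0; sum ≡ 0  ⇒  +1.
(a,b)_∞: sgn(-7410)=−, sgn(390)=+, so +1.
(a,b)_13: α=1, u≡8; β=3, v≡1 (mod 13); (8|13)=-1, (1|13)=+1; sign (−1)^0·-1^3·+1^1 = -1.
(a,b)_17: α=-2, u≡1; β=-2, v≡8 (mod 17); (1|17)=+1, (8|17)=+1; sign (−1)^0·+1^-2·+1^-2 = +1.
|Ram(-7410, 390)| = 2, even; anisotropic at {13, 19}.

[13, 19]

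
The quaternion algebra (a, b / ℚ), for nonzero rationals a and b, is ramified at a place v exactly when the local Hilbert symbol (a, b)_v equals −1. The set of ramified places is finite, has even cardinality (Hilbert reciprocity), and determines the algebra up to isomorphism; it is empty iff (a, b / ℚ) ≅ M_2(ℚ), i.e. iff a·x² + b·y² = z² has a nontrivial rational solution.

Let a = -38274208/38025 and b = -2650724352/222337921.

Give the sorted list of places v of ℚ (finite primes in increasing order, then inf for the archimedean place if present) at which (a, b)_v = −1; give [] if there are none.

[19, inf]

Mod squares: a ≡ -4522, b ≡ -38. Check v ∈ {∞, 2, 3, 5, 7, 13, 17, 19, 23, 29, 31, 37}.
v=5: a=5^-2·(≡2), b=5^0·(≡3) mod 5; (2|5)=-1, (3|5)=-1; (−1)^{-2·0·2}·(-1)^0·(-1)^-2 = +1.
v=7: a=7^1·(≡5), b=7^0·(≡4) mod 7; (5|7)=-1, (4|7)=+1; (−1)^{1·0·3}·(-1)^0·(+1)^1 = +1.
v=29: a=29^0·(≡18), b=29^2·(≡9) mod 29; (18|29)=-1, (9|29)=+1; (−1)^{0·2·14}·(-1)^2·(+1)^0 = +1.
v=23: a=23^2·(≡1), b=23^0·(≡1) mod 23; (1|23)=+1, (1|23)=+1; (−1)^{2·0·11}·(+1)^0·(+1)^2 = +1.
v=31: a=31^0·(≡10), b=31^-2·(≡11) mod 31; (10|31)=+1, (11|31)=-1; (−1)^{0·-2·15}·(+1)^-2·(-1)^0 = +1.
v=17: a=17^1·(≡3), b=17^0·(≡9) mod 17; (3|17)=-1, (9|17)=+1; (−1)^{1·0·8}·(-1)^0·(+1)^1 = +1.
v=13: a=13^-2·(≡7), b=13^-2·(≡4) mod 13; (7|13)=-1, (4|13)=+1; (−1)^{-2·-2·6}·(-1)^-2·(+1)^-2 = +1.
v=3: a=3^-2·(≡2), b=3^4·(≡1) mod 3; (2|3)=-1, (1|3)=+1; (−1)^{-2·4·1}·(-1)^4·(+1)^-2 = +1.
v=∞: -4522 < 0 and -38 < 0  ⇒  (a,b)_∞ = -1.
v=2: v_2(a)=5, v_2(b)=11; units ≡ 3, 5 (mod 8); ε·ε+αω+βω = 1·0+5·1+11·1 ≡ 0  ⇒  (a,b)_2 = +1.
v=37: a=37^0·(≡17), b=37^-2·(≡3) mod 37; (17|37)=-1, (3|37)=+1; (−1)^{0·-2·18}·(-1)^-2·(+1)^0 = +1.
v=19: a=19^1·(≡4), b=19^1·(≡11) mod 19; (4|19)=+1, (11|19)=+1; (−1)^{1·1·9}·(+1)^1·(+1)^1 = -1.
|Ram(-4522, -38)| = 2, even; anisotropic at {19, ∞}.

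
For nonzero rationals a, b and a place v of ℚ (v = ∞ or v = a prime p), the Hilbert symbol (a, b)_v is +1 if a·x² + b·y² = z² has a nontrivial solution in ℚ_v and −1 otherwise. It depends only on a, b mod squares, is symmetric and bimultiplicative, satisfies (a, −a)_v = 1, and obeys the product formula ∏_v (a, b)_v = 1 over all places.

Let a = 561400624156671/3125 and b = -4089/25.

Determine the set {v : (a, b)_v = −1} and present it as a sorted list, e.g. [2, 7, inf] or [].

Mod squares: a ≡ 993395, b ≡ -4089. Check v ∈ {∞, 2, 3, 5, 13, 17, 29, 31, 47}.
v=5: a=5^-5·(≡1), b=5^-2·(≡1) mod 5; (1|5)=+1, (1|5)=+1; (−1)^{-5·-2·2}·(+1)^-2·(+1)^-5 = +1.
v=2: v_2(a)=0, v_2(b)=0; units ≡ 3, 7 (mod 8); ε·ε+αω+βω = 1·1+0·0+0·1 ≡ 1  ⇒  (a,b)_2 = -1.
v=31: a=31^1·(≡13), b=31^0·(≡15) mod 31; (13|31)=-1, (15|31)=-1; (−1)^{1·0·15}·(-1)^0·(-1)^1 = -1.
v=13: a=13^3·(≡3), b=13^0·(≡7) mod 13; (3|13)=+1, (7|13)=-1; (−1)^{3·0·6}·(+1)^0·(-1)^3 = -1.
v=3: a=3^2·(≡2), b=3^1·(≡2) mod 3; (2|3)=-1, (2|3)=-1; (−1)^{2·1·1}·(-1)^1·(-1)^2 = -1.
v=17: a=17^1·(≡12), b=17^0·(≡1) mod 17; (12|17)=-1, (1|17)=+1; (−1)^{1·0·8}·(-1)^0·(+1)^1 = +1.
v=29: a=29^3·(≡22), b=29^1·(≡28) mod 29; (22|29)=+1, (28|29)=+1; (−1)^{3·1·14}·(+1)^1·(+1)^3 = +1.
v=∞: 993395 > 0 and -4089 < 0  ⇒  (a,b)_∞ = +1.
v=47: a=47^2·(≡8), b=47^1·(≡36) mod 47; (8|47)=+1, (36|47)=+1; (−1)^{2·1·23}·(+1)^1·(+1)^2 = +1.
(993395, -4089 / ℚ) ramifies at {2, 3, 13, 31}: a division algebra.

[2, 3, 13, 31]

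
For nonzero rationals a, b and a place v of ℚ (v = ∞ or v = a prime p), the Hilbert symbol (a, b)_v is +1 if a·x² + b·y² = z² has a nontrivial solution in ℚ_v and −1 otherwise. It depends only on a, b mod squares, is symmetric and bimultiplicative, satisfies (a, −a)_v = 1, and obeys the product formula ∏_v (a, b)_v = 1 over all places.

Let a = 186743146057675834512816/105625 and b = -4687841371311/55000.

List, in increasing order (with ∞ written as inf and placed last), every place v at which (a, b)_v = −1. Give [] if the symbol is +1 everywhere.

[7, 11, 17, 29]

(a, b) ≡ (3451, -5238618) mod (ℚ^×)²; places V = {2, 3, 5, 7, 11, 13, 17, 23, 29, 43, ∞}.
(a,b)_13: α=-2, u≡8; β=0, v≡11 (mod 13); (8|13)=-1, (11|13)=-1; sign (−1)^0·-1^0·-1^-2 = +1.
(a,b)_5: α=-4, u≡4; β=-4, v≡3 (mod 5); (4|5)=+1, (3|5)=-1; sign (−1)^0·+1^-4·-1^-4 = +1.
(a,b)_29: α=3, u≡10; β=3, v≡13 (mod 29); (10|29)=-1, (13|29)=+1; sign (−1)^0·-1^3·+1^3 = -1.
(a,b)_2: α=4, β=-3; u≡3, v≡3 (mod 8); ε(u)ε(v)=1·1, αω(v)=4·1, βω(u)=-3·1; sum ≡ 0  ⇒  +1.
(a,b)_43: α=2, u≡17; β=0, v≡19 (mod 43); (17|43)=+1, (19|43)=-1; sign (−1)^0·+1^0·-1^2 = +1.
(a,b)_3: α=12, u≡1; β=5, v≡1 (mod 3); (1|3)=+1, (1|3)=+1; sign (−1)^0·+1^5·+1^12 = +1.
(a,b)_17: α=5, u≡13; β=3, v≡14 (mod 17); (13|17)=+1, (14|17)=-1; sign (−1)^0·+1^3·-1^5 = -1.
(a,b)_11: α=0, u≡6; β=-1, v≡2 (mod 11); (6|11)=-1, (2|11)=-1; sign (−1)^0·-1^-1·-1^0 = -1.
(a,b)_∞: sgn(3451)=+, sgn(-5238618)=−, so +1.
(a,b)_23: α=0, u≡3; β=1, v≡18 (mod 23); (3|23)=+1, (18|23)=+1; sign (−1)^0·+1^1·+1^0 = +1.
(a,b)_7: α=3, u≡5; β=1, v≡3 (mod 7); (5|7)=-1, (3|7)=-1; sign (−1)^1·-1^1·-1^3 = -1.
|Ram(3451, -5238618)| = 4, even; anisotropic at {7, 11, 17, 29}.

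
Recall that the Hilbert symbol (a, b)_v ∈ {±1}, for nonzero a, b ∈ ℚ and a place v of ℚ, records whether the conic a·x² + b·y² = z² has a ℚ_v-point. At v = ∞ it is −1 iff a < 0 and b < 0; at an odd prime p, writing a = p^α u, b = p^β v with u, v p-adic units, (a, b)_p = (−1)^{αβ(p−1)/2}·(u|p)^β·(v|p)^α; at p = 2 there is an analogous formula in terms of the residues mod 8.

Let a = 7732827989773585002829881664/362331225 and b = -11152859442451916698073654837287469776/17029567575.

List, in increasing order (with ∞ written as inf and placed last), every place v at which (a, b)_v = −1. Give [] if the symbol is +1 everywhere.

[31, 41]

Mod squares: a ≡ 589, b ≡ -22162427. Check v ∈ {∞, 2, 3, 5, 7, 11, 17, 19, 23, 31, 41, 43, 47, 53}.
v=43: a=43^2·(≡3), b=43^4·(≡11) mod 43; (3|43)=-1, (11|43)=+1; (−1)^{2·4·21}·(-1)^4·(+1)^2 = +1.
v=7: a=7^4·(≡4), b=7^3·(≡2) mod 7; (4|7)=+1, (2|7)=+1; (−1)^{4·3·3}·(+1)^3·(+1)^4 = +1.
v=31: a=31^1·(≡4), b=31^1·(≡4) mod 31; (4|31)=+1, (4|31)=+1; (−1)^{1·1·15}·(+1)^1·(+1)^1 = -1.
v=2: v_2(a)=6, v_2(b)=4; units ≡ 5, 5 (mod 8); ε·ε+αω+βω = 0·0+6·1+4·1 ≡ 0  ⇒  (a,b)_2 = +1.
v=11: a=11^2·(≡2), b=11^2·(≡2) mod 11; (2|11)=-1, (2|11)=-1; (−1)^{2·2·5}·(-1)^2·(-1)^2 = +1.
v=3: a=3^-8·(≡1), b=3^-8·(≡1) mod 3; (1|3)=+1, (1|3)=+1; (−1)^{-8·-8·1}·(+1)^-8·(+1)^-8 = +1.
v=17: a=17^2·(≡12), b=17^2·(≡10) mod 17; (12|17)=-1, (10|17)=-1; (−1)^{2·2·8}·(-1)^2·(-1)^2 = +1.
v=53: a=53^2·(≡42), b=53^3·(≡29) mod 53; (42|53)=+1, (29|53)=+1; (−1)^{2·3·26}·(+1)^3·(+1)^2 = +1.
v=23: a=23^4·(≡15), b=23^6·(≡15) mod 23; (15|23)=-1, (15|23)=-1; (−1)^{4·6·11}·(-1)^6·(-1)^4 = +1.
v=∞: 589 > 0 and -22162427 < 0  ⇒  (a,b)_∞ = +1.
v=5: a=5^-2·(≡1), b=5^-2·(≡3) mod 5; (1|5)=+1, (3|5)=-1; (−1)^{-2·-2·2}·(+1)^-2·(-1)^-2 = +1.
v=41: a=41^2·(≡14), b=41^3·(≡17) mod 41; (14|41)=-1, (17|41)=-1; (−1)^{2·3·20}·(-1)^3·(-1)^2 = -1.
v=19: a=19^1·(≡14), b=19^2·(≡7) mod 19; (14|19)=-1, (7|19)=+1; (−1)^{1·2·9}·(-1)^2·(+1)^1 = +1.
v=47: a=47^-2·(≡32), b=47^-3·(≡45) mod 47; (32|47)=+1, (45|47)=-1; (−1)^{-2·-3·23}·(+1)^-3·(-1)^-2 = +1.
|Ram(589, -22162427)| = 2, even; anisotropic at {31, 41}.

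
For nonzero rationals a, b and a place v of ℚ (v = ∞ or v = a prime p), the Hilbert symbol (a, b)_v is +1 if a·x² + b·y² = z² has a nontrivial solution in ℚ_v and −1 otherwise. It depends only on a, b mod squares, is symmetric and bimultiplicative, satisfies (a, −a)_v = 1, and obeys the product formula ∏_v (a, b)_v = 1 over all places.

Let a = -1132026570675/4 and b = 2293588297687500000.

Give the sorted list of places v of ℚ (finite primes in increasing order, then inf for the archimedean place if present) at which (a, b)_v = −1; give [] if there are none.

[2, 5, 11, 19]

(a, b) ≡ (-187, 3230) mod (ℚ^×)²; places V = {2, 3, 5, 7, 11, 13, 17, 19, ∞}.
(a,b)_2: α=-2, β=5; u≡5, v≡7 (mod 8); ε(u)ε(v)=0·1, αω(v)=-2·0, βω(u)=5·1; sum ≡ 1  ⇒  -1.
(a,b)_∞: sgn(-187)=−, sgn(3230)=+, so +1.
(a,b)_5: α=2, u≡2; β=9, v≡1 (mod 5); (2|5)=-1, (1|5)=+1; sign (−1)^0·-1^9·+1^2 = -1.
(a,b)_19: α=2, u≡18; β=3, v≡3 (mod 19); (18|19)=-1, (3|19)=-1; sign (−1)^0·-1^3·-1^2 = -1.
(a,b)_13: α=2, u≡11; β=0, v≡5 (mod 13); (11|13)=-1, (5|13)=-1; sign (−1)^0·-1^0·-1^2 = +1.
(a,b)_3: α=4, u≡2; β=2, v≡2 (mod 3); (2|3)=-1, (2|3)=-1; sign (−1)^0·-1^2·-1^4 = +1.
(a,b)_7: α=2, u≡4; β=0, v≡5 (mod 7); (4|7)=+1, (5|7)=-1; sign (−1)^0·+1^0·-1^2 = +1.
(a,b)_11: α=1, u≡5; β=2, v≡8 (mod 11); (5|11)=+1, (8|11)=-1; sign (−1)^0·+1^2·-1^1 = -1.
(a,b)_17: α=1, u≡7; β=3, v≡12 (mod 17); (7|17)=-1, (12|17)=-1; sign (−1)^0·-1^3·-1^1 = +1.
|Ram(-187, 3230)| = 4, even; anisotropic at {2, 5, 11, 19}.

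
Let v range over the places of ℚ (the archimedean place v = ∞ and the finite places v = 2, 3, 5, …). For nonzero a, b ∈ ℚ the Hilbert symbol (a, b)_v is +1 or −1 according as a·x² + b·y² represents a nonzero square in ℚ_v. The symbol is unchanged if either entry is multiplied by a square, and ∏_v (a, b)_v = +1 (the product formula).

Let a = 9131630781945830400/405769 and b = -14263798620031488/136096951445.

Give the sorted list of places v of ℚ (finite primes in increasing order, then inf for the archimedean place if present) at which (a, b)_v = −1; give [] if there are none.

[2, 19, 29, 31]

(a, b) ≡ (6479, -60610) mod (ℚ^×)²; places V = {2, 3, 5, 7, 11, 13, 19, 29, 31, 37, ∞}.
(a,b)_37: α=0, u≡27; β=-2, v≡27 (mod 37); (27|37)=+1, (27|37)=+1; sign (−1)^0·+1^-2·+1^0 = +1.
(a,b)_31: α=3, u≡27; β=2, v≡15 (mod 31); (27|31)=-1, (15|31)=-1; sign (−1)^0·-1^2·-1^3 = -1.
(a,b)_13: α=-2, u≡11; β=-2, v≡3 (mod 13); (11|13)=-1, (3|13)=+1; sign (−1)^0·-1^-2·+1^-2 = +1.
(a,b)_29: α=4, u≡15; β=1, v≡17 (mod 29); (15|29)=-1, (17|29)=-1; sign (−1)^0·-1^1·-1^4 = -1.
(a,b)_2: α=10, β=9; u≡7, v≡7 (mod 8); ε(u)ε(v)=1·1, αω(v)=10·0, βω(u)=9·0; sum ≡ 1  ⇒  -1.
(a,b)_7: α=-4, u≡4; β=-6, v≡3 (mod 7); (4|7)=+1, (3|7)=-1; sign (−1)^0·+1^-6·-1^-4 = +1.
(a,b)_19: α=1, u≡13; β=1, v≡10 (mod 19); (13|19)=-1, (10|19)=-1; sign (−1)^1·-1^1·-1^1 = -1.
(a,b)_11: α=1, u≡6; β=1, v≡9 (mod 11); (6|11)=-1, (9|11)=+1; sign (−1)^1·-1^1·+1^1 = +1.
(a,b)_5: α=2, u≡4; β=-1, v≡3 (mod 5); (4|5)=+1, (3|5)=-1; sign (−1)^0·+1^-1·-1^2 = +1.
(a,b)_3: α=4, u≡2; β=14, v≡2 (mod 3); (2|3)=-1, (2|3)=-1; sign (−1)^0·-1^14·-1^4 = +1.
(a,b)_∞: sgn(6479)=+, sgn(-60610)=−, so +1.
|Ram(6479, -60610)| = 4, even; anisotropic at {2, 19, 29, 31}.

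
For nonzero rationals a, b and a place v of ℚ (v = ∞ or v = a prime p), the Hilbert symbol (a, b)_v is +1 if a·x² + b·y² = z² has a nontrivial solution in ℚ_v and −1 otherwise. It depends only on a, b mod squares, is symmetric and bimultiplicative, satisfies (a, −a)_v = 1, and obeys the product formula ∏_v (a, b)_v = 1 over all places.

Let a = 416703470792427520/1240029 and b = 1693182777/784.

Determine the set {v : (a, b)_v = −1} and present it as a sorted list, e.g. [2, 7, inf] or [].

Mod squares: a ≡ 2730, b ≡ 33. Check v ∈ {∞, 2, 3, 5, 7, 11, 13, 19, 29}.
v=∞: 2730 > 0 and 33 > 0  ⇒  (a,b)_∞ = +1.
v=7: a=7^-1·(≡6), b=7^-2·(≡3) mod 7; (6|7)=-1, (3|7)=-1; (−1)^{-1·-2·3}·(-1)^-2·(-1)^-1 = -1.
v=2: v_2(a)=11, v_2(b)=-4; units ≡ 5, 1 (mod 8); ε·ε+αω+βω = 0·0+11·0+-4·1 ≡ 0  ⇒  (a,b)_2 = +1.
v=29: a=29^2·(≡24), b=29^2·(≡1) mod 29; (24|29)=+1, (1|29)=+1; (−1)^{2·2·14}·(+1)^2·(+1)^2 = +1.
v=13: a=13^5·(≡6), b=13^2·(≡8) mod 13; (6|13)=-1, (8|13)=-1; (−1)^{5·2·6}·(-1)^2·(-1)^5 = -1.
v=5: a=5^1·(≡1), b=5^0·(≡3) mod 5; (1|5)=+1, (3|5)=-1; (−1)^{1·0·2}·(+1)^0·(-1)^1 = -1.
v=11: a=11^0·(≡2), b=11^1·(≡4) mod 11; (2|11)=-1, (4|11)=+1; (−1)^{0·1·5}·(-1)^1·(+1)^0 = -1.
v=19: a=19^4·(≡18), b=19^2·(≡10) mod 19; (18|19)=-1, (10|19)=-1; (−1)^{4·2·9}·(-1)^2·(-1)^4 = +1.
v=3: a=3^-11·(≡1), b=3^1·(≡2) mod 3; (1|3)=+1, (2|3)=-1; (−1)^{-11·1·1}·(+1)^1·(-1)^-11 = +1.
|Ram(2730, 33)| = 4, even; anisotropic at {5, 7, 11, 13}.

[5, 7, 11, 13]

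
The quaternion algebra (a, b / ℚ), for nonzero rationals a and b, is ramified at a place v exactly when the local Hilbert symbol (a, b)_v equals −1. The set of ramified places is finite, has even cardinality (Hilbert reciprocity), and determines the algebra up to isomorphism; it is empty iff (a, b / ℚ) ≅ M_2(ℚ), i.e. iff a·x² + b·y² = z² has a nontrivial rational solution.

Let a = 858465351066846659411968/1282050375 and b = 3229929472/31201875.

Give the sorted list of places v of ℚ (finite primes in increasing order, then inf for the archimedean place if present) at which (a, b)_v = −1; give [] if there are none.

[2, 19]

Mod squares: a ≡ 53295, b ≡ 399. Check v ∈ {∞, 2, 3, 5, 7, 11, 17, 19, 43}.
v=43: a=43^-4·(≡26), b=43^-2·(≡2) mod 43; (26|43)=-1, (2|43)=-1; (−1)^{-4·-2·21}·(-1)^-2·(-1)^-4 = +1.
v=7: a=7^8·(≡1), b=7^3·(≡2) mod 7; (1|7)=+1, (2|7)=+1; (−1)^{8·3·3}·(+1)^3·(+1)^8 = +1.
v=17: a=17^1·(≡7), b=17^0·(≡8) mod 17; (7|17)=-1, (8|17)=+1; (−1)^{1·0·8}·(-1)^0·(+1)^1 = +1.
v=5: a=5^-3·(≡1), b=5^-4·(≡4) mod 5; (1|5)=+1, (4|5)=+1; (−1)^{-3·-4·2}·(+1)^-4·(+1)^-3 = +1.
v=∞: 53295 > 0 and 399 > 0  ⇒  (a,b)_∞ = +1.
v=19: a=19^3·(≡12), b=19^1·(≡18) mod 19; (12|19)=-1, (18|19)=-1; (−1)^{3·1·9}·(-1)^1·(-1)^3 = -1.
v=3: a=3^-1·(≡2), b=3^-3·(≡1) mod 3; (2|3)=-1, (1|3)=+1; (−1)^{-1·-3·1}·(-1)^-3·(+1)^-1 = +1.
v=2: v_2(a)=16, v_2(b)=12; units ≡ 7, 7 (mod 8); ε·ε+αω+βω = 1·1+16·0+12·0 ≡ 1  ⇒  (a,b)_2 = -1.
v=11: a=11^7·(≡1), b=11^2·(≡9) mod 11; (1|11)=+1, (9|11)=+1; (−1)^{7·2·5}·(+1)^2·(+1)^7 = +1.
Ram(53295, 399) = {2, 19}; no ℚ_2-point on the conic.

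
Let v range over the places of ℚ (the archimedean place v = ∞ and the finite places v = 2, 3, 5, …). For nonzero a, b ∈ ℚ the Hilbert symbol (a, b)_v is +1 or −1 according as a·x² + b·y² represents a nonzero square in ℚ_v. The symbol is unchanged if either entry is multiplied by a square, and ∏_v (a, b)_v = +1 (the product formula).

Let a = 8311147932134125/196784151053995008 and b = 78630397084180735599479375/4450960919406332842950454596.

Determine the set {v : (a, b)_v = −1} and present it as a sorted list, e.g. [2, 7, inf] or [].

[2, 3, 5, 23]

(a, b) ≡ (5655, 23) mod (ℚ^×)²; places V = {2, 3, 5, 7, 13, 17, 19, 23, 29, 31, 47, 53, ∞}.
(a,b)_∞: sgn(5655)=+, sgn(23)=+, so +1.
(a,b)_53: α=-2, u≡43; β=-4, v≡32 (mod 53); (43|53)=+1, (32|53)=-1; sign (−1)^0·+1^-4·-1^-2 = +1.
(a,b)_47: α=-2, u≡20; β=0, v≡40 (mod 47); (20|47)=-1, (40|47)=-1; sign (−1)^0·-1^0·-1^-2 = +1.
(a,b)_19: α=2, u≡10; β=4, v≡11 (mod 19); (10|19)=-1, (11|19)=+1; sign (−1)^0·-1^4·+1^2 = +1.
(a,b)_23: α=2, u≡14; β=5, v≡4 (mod 23); (14|23)=-1, (4|23)=+1; sign (−1)^0·-1^5·+1^2 = -1.
(a,b)_17: α=-2, u≡3; β=-6, v≡7 (mod 17); (3|17)=-1, (7|17)=-1; sign (−1)^0·-1^-6·-1^-2 = +1.
(a,b)_13: α=1, u≡8; β=2, v≡9 (mod 13); (8|13)=-1, (9|13)=+1; sign (−1)^0·-1^2·+1^1 = +1.
(a,b)_7: α=-2, u≡3; β=-6, v≡2 (mod 7); (3|7)=-1, (2|7)=+1; sign (−1)^0·-1^-6·+1^-2 = +1.
(a,b)_29: α=1, u≡11; β=-2, v≡7 (mod 29); (11|29)=-1, (7|29)=+1; sign (−1)^0·-1^-2·+1^1 = +1.
(a,b)_5: α=3, u≡1; β=4, v≡2 (mod 5); (1|5)=+1, (2|5)=-1; sign (−1)^0·+1^4·-1^3 = -1.
(a,b)_31: α=4, u≡12; β=6, v≡12 (mod 31); (12|31)=-1, (12|31)=-1; sign (−1)^0·-1^6·-1^4 = +1.
(a,b)_3: α=-7, u≡1; β=-10, v≡2 (mod 3); (1|3)=+1, (2|3)=-1; sign (−1)^0·+1^-10·-1^-7 = -1.
(a,b)_2: α=-10, β=-2; u≡7, v≡7 (mod 8); ε(u)ε(v)=1·1, αω(v)=-10·0, βω(u)=-2·0; sum ≡ 1  ⇒  -1.
|Ram(5655, 23)| = 4, even; anisotropic at {2, 3, 5, 23}.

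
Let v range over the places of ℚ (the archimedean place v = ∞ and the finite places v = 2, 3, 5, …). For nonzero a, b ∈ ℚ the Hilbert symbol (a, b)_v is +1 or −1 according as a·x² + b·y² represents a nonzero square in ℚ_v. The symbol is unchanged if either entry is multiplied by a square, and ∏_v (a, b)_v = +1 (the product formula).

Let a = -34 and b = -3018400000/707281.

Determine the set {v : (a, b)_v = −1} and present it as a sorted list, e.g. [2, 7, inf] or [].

(a, b) ≡ (-34, -385) mod (ℚ^×)²; places V = {2, 5, 7, 11, 17, 29, ∞}.
(a,b)_17: α=1, u≡15; β=0, v≡5 (mod 17); (15|17)=+1, (5|17)=-1; sign (−1)^0·+1^0·-1^1 = -1.
(a,b)_∞: sgn(-34)=−, sgn(-385)=−, so -1.
(a,b)_11: α=0, u≡10; β=1, v≡9 (mod 11); (10|11)=-1, (9|11)=+1; sign (−1)^0·-1^1·+1^0 = -1.
(a,b)_29: α=0, u≡24; β=-4, v≡11 (mod 29); (24|29)=+1, (11|29)=-1; sign (−1)^0·+1^-4·-1^0 = +1.
(a,b)_7: α=0, u≡1; β=3, v≡1 (mod 7); (1|7)=+1, (1|7)=+1; sign (−1)^0·+1^3·+1^0 = +1.
(a,b)_5: α=0, u≡1; β=5, v≡2 (mod 5); (1|5)=+1, (2|5)=-1; sign (−1)^0·+1^5·-1^0 = +1.
(a,b)_2: α=1, β=8; u≡7, v≡7 (mod 8); ε(u)ε(v)=1·1, αω(v)=1·0, βω(u)=8·0; sum ≡ 1  ⇒  -1.
(-34, -385 / ℚ) ramifies at {2, 11, 17, ∞}: a division algebra.

[2, 11, 17, inf]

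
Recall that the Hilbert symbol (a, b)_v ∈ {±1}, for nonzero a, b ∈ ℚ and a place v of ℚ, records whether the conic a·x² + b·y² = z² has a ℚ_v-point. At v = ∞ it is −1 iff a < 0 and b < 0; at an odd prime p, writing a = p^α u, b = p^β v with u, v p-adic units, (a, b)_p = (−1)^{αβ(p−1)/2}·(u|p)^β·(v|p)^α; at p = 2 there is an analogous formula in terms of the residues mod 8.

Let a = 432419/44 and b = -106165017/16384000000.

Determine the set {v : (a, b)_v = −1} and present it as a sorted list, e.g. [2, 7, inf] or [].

[29, 37]

Mod squares: a ≡ 4756609, b ≡ -17. Check v ∈ {∞, 2, 3, 5, 7, 11, 13, 17, 29, 31, 37}.
v=5: a=5^0·(≡1), b=5^-6·(≡3) mod 5; (1|5)=+1, (3|5)=-1; (−1)^{0·-6·2}·(+1)^-6·(-1)^0 = +1.
v=17: a=17^0·(≡16), b=17^3·(≡1) mod 17; (16|17)=+1, (1|17)=+1; (−1)^{0·3·8}·(+1)^3·(+1)^0 = +1.
v=∞: 4756609 > 0 and -17 < 0  ⇒  (a,b)_∞ = +1.
v=29: a=29^1·(≡10), b=29^0·(≡18) mod 29; (10|29)=-1, (18|29)=-1; (−1)^{1·0·14}·(-1)^0·(-1)^1 = -1.
v=31: a=31^1·(≡19), b=31^0·(≡1) mod 31; (19|31)=+1, (1|31)=+1; (−1)^{1·0·15}·(+1)^0·(+1)^1 = +1.
v=11: a=11^-1·(≡5), b=11^0·(≡4) mod 11; (5|11)=+1, (4|11)=+1; (−1)^{-1·0·5}·(+1)^0·(+1)^-1 = +1.
v=3: a=3^0·(≡1), b=3^2·(≡1) mod 3; (1|3)=+1, (1|3)=+1; (−1)^{0·2·1}·(+1)^2·(+1)^0 = +1.
v=37: a=37^1·(≡31), b=37^0·(≡20) mod 37; (31|37)=-1, (20|37)=-1; (−1)^{1·0·18}·(-1)^0·(-1)^1 = -1.
v=2: v_2(a)=-2, v_2(b)=-20; units ≡ 1, 7 (mod 8); ε·ε+αω+βω = 0·1+-2·0+-20·0 ≡ 0  ⇒  (a,b)_2 = +1.
v=7: a=7^0·(≡4), b=7^4·(≡4) mod 7; (4|7)=+1, (4|7)=+1; (−1)^{0·4·3}·(+1)^4·(+1)^0 = +1.
v=13: a=13^1·(≡7), b=13^0·(≡4) mod 13; (7|13)=-1, (4|13)=+1; (−1)^{1·0·6}·(-1)^0·(+1)^1 = +1.
|Ram(4756609, -17)| = 2, even; anisotropic at {29, 37}.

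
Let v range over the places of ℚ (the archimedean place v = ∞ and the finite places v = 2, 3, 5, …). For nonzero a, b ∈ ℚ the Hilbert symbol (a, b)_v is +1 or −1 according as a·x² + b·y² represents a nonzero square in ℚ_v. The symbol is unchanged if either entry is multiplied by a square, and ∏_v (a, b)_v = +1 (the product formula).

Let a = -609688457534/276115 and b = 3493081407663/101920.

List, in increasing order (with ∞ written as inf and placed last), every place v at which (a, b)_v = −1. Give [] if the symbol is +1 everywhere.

(a, b) ≡ (-56810, 2990) mod (ℚ^×)²; places V = {2, 3, 5, 7, 13, 19, 23, 43, 53, ∞}.
(a,b)_3: α=0, u≡1; β=4, v≡2 (mod 3); (1|3)=+1, (2|3)=-1; sign (−1)^0·+1^4·-1^0 = +1.
(a,b)_23: α=-1, u≡19; β=1, v≡21 (mod 23); (19|23)=-1, (21|23)=-1; sign (−1)^1·-1^1·-1^-1 = -1.
(a,b)_7: α=-4, u≡4; β=-2, v≡1 (mod 7); (4|7)=+1, (1|7)=+1; sign (−1)^0·+1^-2·+1^-4 = +1.
(a,b)_43: α=4, u≡24; β=2, v≡15 (mod 43); (24|43)=+1, (15|43)=+1; sign (−1)^0·+1^2·+1^4 = +1.
(a,b)_53: α=0, u≡16; β=2, v≡3 (mod 53); (16|53)=+1, (3|53)=-1; sign (−1)^0·+1^2·-1^0 = +1.
(a,b)_19: α=3, u≡2; β=2, v≡5 (mod 19); (2|19)=-1, (5|19)=+1; sign (−1)^0·-1^2·+1^3 = +1.
(a,b)_2: α=1, β=-5; u≡3, v≡7 (mod 8); ε(u)ε(v)=1·1, αω(v)=1·0, βω(u)=-5·1; sum ≡ 0  ⇒  +1.
(a,b)_∞: sgn(-56810)=−, sgn(2990)=+, so +1.
(a,b)_5: α=-1, u≡2; β=-1, v≡2 (mod 5); (2|5)=-1, (2|5)=-1; sign (−1)^0·-1^-1·-1^-1 = +1.
(a,b)_13: α=1, u≡8; β=-1, v≡3 (mod 13); (8|13)=-1, (3|13)=+1; sign (−1)^0·-1^-1·+1^1 = -1.
(-56810, 2990 / ℚ) ramifies at {13, 23}: a division algebra.

[13, 23]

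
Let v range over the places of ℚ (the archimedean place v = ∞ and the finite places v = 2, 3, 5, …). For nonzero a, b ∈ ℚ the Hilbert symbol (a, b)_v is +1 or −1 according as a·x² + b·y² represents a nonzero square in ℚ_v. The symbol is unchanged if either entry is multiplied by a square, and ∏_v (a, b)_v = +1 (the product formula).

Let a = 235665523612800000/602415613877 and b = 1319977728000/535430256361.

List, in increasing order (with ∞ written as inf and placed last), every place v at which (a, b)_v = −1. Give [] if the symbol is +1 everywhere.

Mod squares: a ≡ 385, b ≡ 30. Check v ∈ {∞, 2, 3, 5, 7, 11, 13, 17, 19, 23, 43}.
v=23: a=23^4·(≡7), b=23^2·(≡15) mod 23; (7|23)=-1, (15|23)=-1; (−1)^{4·2·11}·(-1)^2·(-1)^4 = +1.
v=43: a=43^-2·(≡13), b=43^-2·(≡37) mod 43; (13|43)=+1, (37|43)=-1; (−1)^{-2·-2·21}·(+1)^-2·(-1)^-2 = +1.
v=11: a=11^-5·(≡6), b=11^-2·(≡6) mod 11; (6|11)=-1, (6|11)=-1; (−1)^{-5·-2·5}·(-1)^-2·(-1)^-5 = -1.
v=19: a=19^2·(≡16), b=19^2·(≡16) mod 19; (16|19)=+1, (16|19)=+1; (−1)^{2·2·9}·(+1)^2·(+1)^2 = +1.
v=13: a=13^0·(≡8), b=13^-2·(≡1) mod 13; (8|13)=-1, (1|13)=+1; (−1)^{0·-2·6}·(-1)^-2·(+1)^0 = +1.
v=17: a=17^-2·(≡3), b=17^-2·(≡15) mod 17; (3|17)=-1, (15|17)=+1; (−1)^{-2·-2·8}·(-1)^-2·(+1)^-2 = +1.
v=7: a=7^-1·(≡5), b=7^-2·(≡2) mod 7; (5|7)=-1, (2|7)=+1; (−1)^{-1·-2·3}·(-1)^-2·(+1)^-1 = +1.
v=2: v_2(a)=10, v_2(b)=11; units ≡ 1, 7 (mod 8); ε·ε+αω+βω = 0·1+10·0+11·0 ≡ 0  ⇒  (a,b)_2 = +1.
v=3: a=3^6·(≡1), b=3^3·(≡1) mod 3; (1|3)=+1, (1|3)=+1; (−1)^{6·3·1}·(+1)^3·(+1)^6 = +1.
v=∞: 385 > 0 and 30 > 0  ⇒  (a,b)_∞ = +1.
v=5: a=5^5·(≡3), b=5^3·(≡4) mod 5; (3|5)=-1, (4|5)=+1; (−1)^{5·3·2}·(-1)^3·(+1)^5 = -1.
(385, 30 / ℚ) ramifies at {5, 11}: a division algebra.

[5, 11]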